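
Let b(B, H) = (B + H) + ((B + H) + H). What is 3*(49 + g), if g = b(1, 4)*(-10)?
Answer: -273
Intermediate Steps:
b(B, H) = 2*B + 3*H (b(B, H) = (B + H) + (B + 2*H) = 2*B + 3*H)
g = -140 (g = (2*1 + 3*4)*(-10) = (2 + 12)*(-10) = 14*(-10) = -140)
3*(49 + g) = 3*(49 - 140) = 3*(-91) = -273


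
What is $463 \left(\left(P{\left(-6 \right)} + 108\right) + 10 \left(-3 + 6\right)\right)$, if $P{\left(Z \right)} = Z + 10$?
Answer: $65746$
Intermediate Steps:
$P{\left(Z \right)} = 10 + Z$
$463 \left(\left(P{\left(-6 \right)} + 108\right) + 10 \left(-3 + 6\right)\right) = 463 \left(\left(\left(10 - 6\right) + 108\right) + 10 \left(-3 + 6\right)\right) = 463 \left(\left(4 + 108\right) + 10 \cdot 3\right) = 463 \left(112 + 30\right) = 463 \cdot 142 = 65746$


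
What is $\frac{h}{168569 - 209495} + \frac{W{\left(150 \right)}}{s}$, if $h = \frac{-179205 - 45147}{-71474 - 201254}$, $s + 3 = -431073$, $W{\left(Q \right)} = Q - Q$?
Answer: $- \frac{246}{12238669} \approx -2.01 \cdot 10^{-5}$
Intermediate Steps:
$W{\left(Q \right)} = 0$
$s = -431076$ ($s = -3 - 431073 = -431076$)
$h = \frac{28044}{34091}$ ($h = - \frac{224352}{-272728} = \left(-224352\right) \left(- \frac{1}{272728}\right) = \frac{28044}{34091} \approx 0.82262$)
$\frac{h}{168569 - 209495} + \frac{W{\left(150 \right)}}{s} = \frac{28044}{34091 \left(168569 - 209495\right)} + \frac{0}{-431076} = \frac{28044}{34091 \left(-40926\right)} + 0 \left(- \frac{1}{431076}\right) = \frac{28044}{34091} \left(- \frac{1}{40926}\right) + 0 = - \frac{246}{12238669} + 0 = - \frac{246}{12238669}$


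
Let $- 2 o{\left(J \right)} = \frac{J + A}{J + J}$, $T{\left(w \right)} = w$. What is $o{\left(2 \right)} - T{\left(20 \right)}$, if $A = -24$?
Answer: $- \frac{69}{4} \approx -17.25$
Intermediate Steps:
$o{\left(J \right)} = - \frac{-24 + J}{4 J}$ ($o{\left(J \right)} = - \frac{\left(J - 24\right) \frac{1}{J + J}}{2} = - \frac{\left(-24 + J\right) \frac{1}{2 J}}{2} = - \frac{\frac{1}{2} \frac{1}{J} \left(-24 + J\right)}{2} = - \frac{-24 + J}{4 J}$)
$o{\left(2 \right)} - T{\left(20 \right)} = \frac{24 - 2}{4 \cdot 2} - 20 = \frac{1}{4} \cdot \frac{1}{2} \left(24 - 2\right) - 20 = \frac{1}{4} \cdot \frac{1}{2} \cdot 22 - 20 = \frac{11}{4} - 20 = - \frac{69}{4}$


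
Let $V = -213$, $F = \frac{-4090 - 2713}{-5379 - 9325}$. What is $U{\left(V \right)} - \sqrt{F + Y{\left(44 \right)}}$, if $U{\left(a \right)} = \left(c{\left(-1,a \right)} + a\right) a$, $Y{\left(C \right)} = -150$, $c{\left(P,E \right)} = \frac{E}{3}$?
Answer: $60492 - \frac{i \sqrt{2020694443}}{3676} \approx 60492.0 - 12.229 i$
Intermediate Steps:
$F = \frac{6803}{14704}$ ($F = - \frac{6803}{-14704} = \left(-6803\right) \left(- \frac{1}{14704}\right) = \frac{6803}{14704} \approx 0.46266$)
$c{\left(P,E \right)} = \frac{E}{3}$ ($c{\left(P,E \right)} = E \frac{1}{3} = \frac{E}{3}$)
$U{\left(a \right)} = \frac{4 a^{2}}{3}$ ($U{\left(a \right)} = \left(\frac{a}{3} + a\right) a = \frac{4 a}{3} a = \frac{4 a^{2}}{3}$)
$U{\left(V \right)} - \sqrt{F + Y{\left(44 \right)}} = \frac{4 \left(-213\right)^{2}}{3} - \sqrt{\frac{6803}{14704} - 150} = \frac{4}{3} \cdot 45369 - \sqrt{- \frac{2198797}{14704}} = 60492 - \frac{i \sqrt{2020694443}}{3676}$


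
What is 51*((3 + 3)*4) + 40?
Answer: 1264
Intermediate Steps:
51*((3 + 3)*4) + 40 = 51*(6*4) + 40 = 51*24 + 40 = 1224 + 40 = 1264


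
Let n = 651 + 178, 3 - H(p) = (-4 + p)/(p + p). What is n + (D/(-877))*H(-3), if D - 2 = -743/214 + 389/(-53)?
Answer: 49477149067/59681604 ≈ 829.02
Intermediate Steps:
D = -99941/11342 (D = 2 + (-743/214 + 389/(-53)) = 2 + (-743*1/214 + 389*(-1/53)) = 2 + (-743/214 - 389/53) = 2 - 122625/11342 = -99941/11342 ≈ -8.8116)
H(p) = 3 - (-4 + p)/(2*p) (H(p) = 3 - (-4 + p)/(p + p) = 3 - (-4 + p)/(2*p))
n = 829
n + (D/(-877))*H(-3) = 829 + (-99941/11342/(-877))*(5/2 + 2/(-3)) = 829 + (-99941/11342*(-1/877))*(5/2 + 2*(-⅓)) = 829 + 99941*(5/2 - ⅔)/9946934 = 829 + (99941/9946934)*(11/6) = 829 + 1099351/59681604 = 49477149067/59681604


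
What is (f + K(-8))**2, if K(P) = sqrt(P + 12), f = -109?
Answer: 11449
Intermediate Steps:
K(P) = sqrt(12 + P)
(f + K(-8))**2 = (-109 + sqrt(12 - 8))**2 = (-109 + sqrt(4))**2 = (-109 + 2)**2 = (-107)**2 = 11449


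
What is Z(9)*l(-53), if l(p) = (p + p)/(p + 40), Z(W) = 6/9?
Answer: 212/39 ≈ 5.4359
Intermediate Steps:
Z(W) = 2/3 (Z(W) = 6*(1/9) = 2/3)
l(p) = 2*p/(40 + p) (l(p) = (2*p)/(40 + p) = 2*p/(40 + p))
Z(9)*l(-53) = 2*(2*(-53)/(40 - 53))/3 = 2*(2*(-53)/(-13))/3 = 2*(2*(-53)*(-1/13))/3 = (2/3)*(106/13) = 212/39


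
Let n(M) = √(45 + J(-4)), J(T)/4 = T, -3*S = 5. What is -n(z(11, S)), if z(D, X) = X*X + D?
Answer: -√29 ≈ -5.3852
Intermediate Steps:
S = -5/3 (S = -⅓*5 = -5/3 ≈ -1.6667)
J(T) = 4*T
z(D, X) = D + X² (z(D, X) = X² + D = D + X²)
n(M) = √29 (n(M) = √(45 + 4*(-4)) = √(45 - 16) = √29)
-n(z(11, S)) = -√29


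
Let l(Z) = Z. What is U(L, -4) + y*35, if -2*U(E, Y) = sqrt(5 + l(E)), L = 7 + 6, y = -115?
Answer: -4025 - 3*sqrt(2)/2 ≈ -4027.1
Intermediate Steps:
L = 13
U(E, Y) = -sqrt(5 + E)/2
U(L, -4) + y*35 = -sqrt(5 + 13)/2 - 115*35 = -3*sqrt(2)/2 - 4025 = -4025 - 3*sqrt(2)/2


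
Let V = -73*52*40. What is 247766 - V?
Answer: 399606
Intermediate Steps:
V = -151840 (V = -3796*40 = -151840)
247766 - V = 247766 - 1*(-151840) = 247766 + 151840 = 399606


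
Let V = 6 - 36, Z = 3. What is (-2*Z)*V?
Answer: 180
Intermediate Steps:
V = -30
(-2*Z)*V = -2*3*(-30) = -6*(-30) = 180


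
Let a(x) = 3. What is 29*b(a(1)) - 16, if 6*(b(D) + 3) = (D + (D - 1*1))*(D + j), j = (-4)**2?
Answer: 2137/6 ≈ 356.17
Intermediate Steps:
j = 16
b(D) = -3 + (-1 + 2*D)*(16 + D)/6 (b(D) = -3 + ((D + (D - 1*1))*(D + 16))/6 = -3 + ((D + (D - 1))*(16 + D))/6 = -3 + ((D + (-1 + D))*(16 + D))/6 = -3 + ((-1 + 2*D)*(16 + D))/6 = -3 + (-1 + 2*D)*(16 + D)/6)
29*b(a(1)) - 16 = 29*(-17/3 + (1/3)*3**2 + (31/6)*3) - 16 = 29*(-17/3 + (1/3)*9 + 31/2) - 16 = 29*(-17/3 + 3 + 31/2) - 16 = 29*(77/6) - 16 = 2233/6 - 16 = 2137/6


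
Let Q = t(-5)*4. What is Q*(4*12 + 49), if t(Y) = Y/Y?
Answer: 388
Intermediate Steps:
t(Y) = 1
Q = 4 (Q = 1*4 = 4)
Q*(4*12 + 49) = 4*(4*12 + 49) = 4*(48 + 49) = 4*97 = 388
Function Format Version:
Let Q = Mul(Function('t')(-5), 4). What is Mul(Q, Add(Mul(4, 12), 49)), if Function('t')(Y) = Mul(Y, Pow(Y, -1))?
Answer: 388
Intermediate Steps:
Function('t')(Y) = 1
Q = 4 (Q = Mul(1, 4) = 4)
Mul(Q, Add(Mul(4, 12), 49)) = Mul(4, Add(Mul(4, 12), 49)) = Mul(4, Add(48, 49)) = Mul(4, 97) = 388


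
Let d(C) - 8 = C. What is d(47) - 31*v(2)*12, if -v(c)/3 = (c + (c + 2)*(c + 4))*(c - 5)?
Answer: -86993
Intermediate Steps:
d(C) = 8 + C
v(c) = -3*(-5 + c)*(c + (2 + c)*(4 + c)) (v(c) = -3*(c + (c + 2)*(c + 4))*(c - 5) = -3*(c + (2 + c)*(4 + c))*(-5 + c) = -3*(-5 + c)*(c + (2 + c)*(4 + c)))
d(47) - 31*v(2)*12 = (8 + 47) - 31*(120 - 6*2**2 - 3*2**3 + 81*2)*12 = 55 - 31*(120 - 6*4 - 3*8 + 162)*12 = 55 - 31*(120 - 24 - 24 + 162)*12 = 55 - 31*234*12 = 55 - 7254*12 = 55 - 1*87048 = 55 - 87048 = -86993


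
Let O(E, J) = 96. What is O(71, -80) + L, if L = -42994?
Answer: -42898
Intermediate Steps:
O(71, -80) + L = 96 - 42994 = -42898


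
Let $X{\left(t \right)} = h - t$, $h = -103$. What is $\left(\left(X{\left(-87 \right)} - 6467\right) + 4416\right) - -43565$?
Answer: $41498$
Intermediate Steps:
$X{\left(t \right)} = -103 - t$
$\left(\left(X{\left(-87 \right)} - 6467\right) + 4416\right) - -43565 = \left(\left(\left(-103 - -87\right) - 6467\right) + 4416\right) - -43565 = \left(\left(\left(-103 + 87\right) - 6467\right) + 4416\right) + 43565 = \left(\left(-16 - 6467\right) + 4416\right) + 43565 = \left(-6483 + 4416\right) + 43565 = -2067 + 43565 = 41498$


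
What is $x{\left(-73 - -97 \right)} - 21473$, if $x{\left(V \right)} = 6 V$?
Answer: $-21329$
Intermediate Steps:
$x{\left(-73 - -97 \right)} - 21473 = 6 \left(-73 - -97\right) - 21473 = 6 \left(-73 + 97\right) - 21473 = 6 \cdot 24 - 21473 = 144 - 21473 = -21329$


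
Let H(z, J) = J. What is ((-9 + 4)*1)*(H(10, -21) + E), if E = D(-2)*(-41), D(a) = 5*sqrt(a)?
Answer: 105 + 1025*I*sqrt(2) ≈ 105.0 + 1449.6*I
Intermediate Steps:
E = -205*I*sqrt(2) (E = (5*sqrt(-2))*(-41) = (5*(I*sqrt(2)))*(-41) = (5*I*sqrt(2))*(-41) = -205*I*sqrt(2) ≈ -289.91*I)
((-9 + 4)*1)*(H(10, -21) + E) = ((-9 + 4)*1)*(-21 - 205*I*sqrt(2)) = (-5*1)*(-21 - 205*I*sqrt(2)) = -5*(-21 - 205*I*sqrt(2)) = 105 + 1025*I*sqrt(2)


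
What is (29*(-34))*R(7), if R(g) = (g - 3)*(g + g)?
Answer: -55216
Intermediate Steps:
R(g) = 2*g*(-3 + g) (R(g) = (-3 + g)*(2*g) = 2*g*(-3 + g))
(29*(-34))*R(7) = (29*(-34))*(2*7*(-3 + 7)) = -1972*7*4 = -986*56 = -55216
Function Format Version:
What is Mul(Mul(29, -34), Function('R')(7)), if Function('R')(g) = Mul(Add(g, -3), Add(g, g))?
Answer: -55216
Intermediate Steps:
Function('R')(g) = Mul(2, g, Add(-3, g)) (Function('R')(g) = Mul(Add(-3, g), Mul(2, g)) = Mul(2, g, Add(-3, g)))
Mul(Mul(29, -34), Function('R')(7)) = Mul(Mul(29, -34), Mul(2, 7, Add(-3, 7))) = Mul(-986, Mul(2, 7, 4)) = Mul(-986, 56) = -55216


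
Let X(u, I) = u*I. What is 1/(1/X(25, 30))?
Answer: 750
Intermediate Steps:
X(u, I) = I*u
1/(1/X(25, 30)) = 1/(1/(30*25)) = 1/(1/750) = 750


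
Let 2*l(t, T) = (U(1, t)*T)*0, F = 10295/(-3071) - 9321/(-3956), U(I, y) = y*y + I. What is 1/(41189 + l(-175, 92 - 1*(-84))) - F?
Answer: 498490859157/500400053564 ≈ 0.99618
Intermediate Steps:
U(I, y) = I + y² (U(I, y) = y² + I = I + y²)
F = -12102229/12148876 (F = 10295*(-1/3071) - 9321*(-1/3956) = -10295/3071 + 9321/3956 = -12102229/12148876 ≈ -0.99616)
l(t, T) = 0 (l(t, T) = (((1 + t²)*T)*0)/2 = ((T*(1 + t²))*0)/2 = (½)*0 = 0)
1/(41189 + l(-175, 92 - 1*(-84))) - F = 1/(41189 + 0) - 1*(-12102229/12148876) = 1/41189 + 12102229/12148876 = 498490859157/500400053564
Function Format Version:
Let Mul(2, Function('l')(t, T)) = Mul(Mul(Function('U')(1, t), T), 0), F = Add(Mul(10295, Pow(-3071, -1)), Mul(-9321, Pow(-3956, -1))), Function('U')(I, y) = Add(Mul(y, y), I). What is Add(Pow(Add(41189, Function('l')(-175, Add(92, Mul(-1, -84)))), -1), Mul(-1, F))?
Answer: Rational(498490859157, 500400053564) ≈ 0.99618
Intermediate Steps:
Function('U')(I, y) = Add(I, Pow(y, 2)) (Function('U')(I, y) = Add(Pow(y, 2), I) = Add(I, Pow(y, 2)))
F = Rational(-12102229, 12148876) (F = Add(Mul(10295, Rational(-1, 3071)), Mul(-9321, Rational(-1, 3956))) = Add(Rational(-10295, 3071), Rational(9321, 3956)) = Rational(-12102229, 12148876) ≈ -0.99616)
Function('l')(t, T) = 0 (Function('l')(t, T) = Mul(Rational(1, 2), Mul(Mul(Add(1, Pow(t, 2)), T), 0)) = Mul(Rational(1, 2), Mul(Mul(T, Add(1, Pow(t, 2))), 0)) = Mul(Rational(1, 2), 0) = 0)
Add(Pow(Add(41189, Function('l')(-175, Add(92, Mul(-1, -84)))), -1), Mul(-1, F)) = Add(Pow(Add(41189, 0), -1), Mul(-1, Rational(-12102229, 12148876))) = Add(Pow(41189, -1), Rational(12102229, 12148876)) = Add(Rational(1, 41189), Rational(12102229, 12148876)) = Rational(498490859157, 500400053564)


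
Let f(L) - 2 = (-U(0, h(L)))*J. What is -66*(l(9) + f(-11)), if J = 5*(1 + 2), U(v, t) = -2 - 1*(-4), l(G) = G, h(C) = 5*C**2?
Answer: 1254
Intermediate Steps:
U(v, t) = 2 (U(v, t) = -2 + 4 = 2)
J = 15 (J = 5*3 = 15)
f(L) = -28 (f(L) = 2 - 1*2*15 = 2 - 2*15 = 2 - 30 = -28)
-66*(l(9) + f(-11)) = -66*(9 - 28) = -66*(-19) = 1254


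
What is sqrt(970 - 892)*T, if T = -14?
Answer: -14*sqrt(78) ≈ -123.64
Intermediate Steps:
sqrt(970 - 892)*T = sqrt(970 - 892)*(-14) = sqrt(78)*(-14) = -14*sqrt(78)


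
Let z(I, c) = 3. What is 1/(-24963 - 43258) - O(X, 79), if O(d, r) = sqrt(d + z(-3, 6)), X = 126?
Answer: -1/68221 - sqrt(129) ≈ -11.358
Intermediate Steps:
O(d, r) = sqrt(3 + d) (O(d, r) = sqrt(d + 3) = sqrt(3 + d))
1/(-24963 - 43258) - O(X, 79) = 1/(-24963 - 43258) - sqrt(3 + 126) = 1/(-68221) - sqrt(129) = -1/68221 - sqrt(129)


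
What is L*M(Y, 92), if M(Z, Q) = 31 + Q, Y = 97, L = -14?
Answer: -1722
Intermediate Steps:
L*M(Y, 92) = -14*(31 + 92) = -14*123 = -1722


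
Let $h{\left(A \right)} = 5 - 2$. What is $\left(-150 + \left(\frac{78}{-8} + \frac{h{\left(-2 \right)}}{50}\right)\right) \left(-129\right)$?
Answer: $\frac{2060001}{100} \approx 20600.0$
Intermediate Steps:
$h{\left(A \right)} = 3$ ($h{\left(A \right)} = 5 - 2 = 3$)
$\left(-150 + \left(\frac{78}{-8} + \frac{h{\left(-2 \right)}}{50}\right)\right) \left(-129\right) = \left(-150 + \left(\frac{78}{-8} + \frac{3}{50}\right)\right) \left(-129\right) = \left(-150 + \left(78 \left(- \frac{1}{8}\right) + 3 \cdot \frac{1}{50}\right)\right) \left(-129\right) = \left(-150 + \left(- \frac{39}{4} + \frac{3}{50}\right)\right) \left(-129\right) = \left(-150 - \frac{969}{100}\right) \left(-129\right) = \left(- \frac{15969}{100}\right) \left(-129\right) = \frac{2060001}{100}$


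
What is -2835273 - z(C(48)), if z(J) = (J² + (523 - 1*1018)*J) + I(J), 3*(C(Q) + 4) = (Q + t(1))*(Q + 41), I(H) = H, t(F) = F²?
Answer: -37986040/9 ≈ -4.2207e+6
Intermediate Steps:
C(Q) = -4 + (1 + Q)*(41 + Q)/3 (C(Q) = -4 + ((Q + 1²)*(Q + 41))/3 = -4 + ((Q + 1)*(41 + Q))/3 = -4 + ((1 + Q)*(41 + Q))/3 = -4 + (1 + Q)*(41 + Q)/3)
z(J) = J² - 494*J (z(J) = (J² + (523 - 1*1018)*J) + J = (J² + (523 - 1018)*J) + J = (J² - 495*J) + J = J² - 494*J)
-2835273 - z(C(48)) = -2835273 - (29/3 + 14*48 + (⅓)*48²)*(-494 + (29/3 + 14*48 + (⅓)*48²)) = -2835273 - (29/3 + 672 + (⅓)*2304)*(-494 + (29/3 + 672 + (⅓)*2304)) = -2835273 - (29/3 + 672 + 768)*(-494 + (29/3 + 672 + 768)) = -2835273 - 4349*(-494 + 4349/3)/3 = -2835273 - 4349*2867/(3*3) = -2835273 - 1*12468583/9 = -2835273 - 12468583/9 = -37986040/9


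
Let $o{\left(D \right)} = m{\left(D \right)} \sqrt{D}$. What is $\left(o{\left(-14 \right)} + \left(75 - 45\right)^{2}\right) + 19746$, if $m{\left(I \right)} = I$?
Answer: $20646 - 14 i \sqrt{14} \approx 20646.0 - 52.383 i$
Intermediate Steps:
$o{\left(D \right)} = D^{\frac{3}{2}}$ ($o{\left(D \right)} = D \sqrt{D} = D^{\frac{3}{2}}$)
$\left(o{\left(-14 \right)} + \left(75 - 45\right)^{2}\right) + 19746 = \left(\left(-14\right)^{\frac{3}{2}} + \left(75 - 45\right)^{2}\right) + 19746 = \left(- 14 i \sqrt{14} + 30^{2}\right) + 19746 = \left(- 14 i \sqrt{14} + 900\right) + 19746 = \left(900 - 14 i \sqrt{14}\right) + 19746 = 20646 - 14 i \sqrt{14}$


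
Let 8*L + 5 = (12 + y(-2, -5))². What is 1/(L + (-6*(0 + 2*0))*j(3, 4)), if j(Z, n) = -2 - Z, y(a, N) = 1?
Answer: 2/41 ≈ 0.048781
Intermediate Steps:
L = 41/2 (L = -5/8 + (12 + 1)²/8 = -5/8 + (⅛)*13² = -5/8 + (⅛)*169 = -5/8 + 169/8 = 41/2 ≈ 20.500)
1/(L + (-6*(0 + 2*0))*j(3, 4)) = 1/(41/2 + (-6*(0 + 2*0))*(-2 - 1*3)) = 1/(41/2 + (-6*(0 + 0))*(-2 - 3)) = 1/(41/2 - 6*0*(-5)) = 1/(41/2 + 0*(-5)) = 1/(41/2 + 0) = 1/(41/2) = 2/41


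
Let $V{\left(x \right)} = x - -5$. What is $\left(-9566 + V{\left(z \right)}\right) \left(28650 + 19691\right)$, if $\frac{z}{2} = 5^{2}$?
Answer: $-459771251$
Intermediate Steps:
$z = 50$ ($z = 2 \cdot 5^{2} = 2 \cdot 25 = 50$)
$V{\left(x \right)} = 5 + x$ ($V{\left(x \right)} = x + 5 = 5 + x$)
$\left(-9566 + V{\left(z \right)}\right) \left(28650 + 19691\right) = \left(-9566 + \left(5 + 50\right)\right) \left(28650 + 19691\right) = \left(-9566 + 55\right) 48341 = \left(-9511\right) 48341 = -459771251$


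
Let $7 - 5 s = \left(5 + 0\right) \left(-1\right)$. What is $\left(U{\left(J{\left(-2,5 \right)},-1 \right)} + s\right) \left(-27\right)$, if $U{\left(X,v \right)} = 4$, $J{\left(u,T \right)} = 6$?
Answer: $- \frac{864}{5} \approx -172.8$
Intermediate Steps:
$s = \frac{12}{5}$ ($s = \frac{7}{5} - \frac{\left(5 + 0\right) \left(-1\right)}{5} = \frac{7}{5} - \frac{5 \left(-1\right)}{5} = \frac{7}{5} - -1 = \frac{7}{5} + 1 = \frac{12}{5} \approx 2.4$)
$\left(U{\left(J{\left(-2,5 \right)},-1 \right)} + s\right) \left(-27\right) = \left(4 + \frac{12}{5}\right) \left(-27\right) = \frac{32}{5} \left(-27\right) = - \frac{864}{5}$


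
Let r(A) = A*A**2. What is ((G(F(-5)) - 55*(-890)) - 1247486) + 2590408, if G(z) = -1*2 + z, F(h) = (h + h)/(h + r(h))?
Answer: 18094311/13 ≈ 1.3919e+6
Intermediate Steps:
r(A) = A**3
F(h) = 2*h/(h + h**3) (F(h) = (h + h)/(h + h**3) = (2*h)/(h + h**3) = 2*h/(h + h**3))
G(z) = -2 + z
((G(F(-5)) - 55*(-890)) - 1247486) + 2590408 = (((-2 + 2/(1 + (-5)**2)) - 55*(-890)) - 1247486) + 2590408 = (((-2 + 2/(1 + 25)) + 48950) - 1247486) + 2590408 = (((-2 + 2/26) + 48950) - 1247486) + 2590408 = (((-2 + 2*(1/26)) + 48950) - 1247486) + 2590408 = (((-2 + 1/13) + 48950) - 1247486) + 2590408 = ((-25/13 + 48950) - 1247486) + 2590408 = (636325/13 - 1247486) + 2590408 = -15580993/13 + 2590408 = 18094311/13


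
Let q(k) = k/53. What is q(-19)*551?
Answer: -10469/53 ≈ -197.53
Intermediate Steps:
q(k) = k/53 (q(k) = k*(1/53) = k/53)
q(-19)*551 = ((1/53)*(-19))*551 = -19/53*551 = -10469/53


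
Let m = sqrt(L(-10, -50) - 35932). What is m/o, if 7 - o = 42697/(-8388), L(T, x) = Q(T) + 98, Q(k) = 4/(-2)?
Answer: 285192*I*sqrt(31)/101413 ≈ 15.658*I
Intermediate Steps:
Q(k) = -2 (Q(k) = 4*(-1/2) = -2)
L(T, x) = 96 (L(T, x) = -2 + 98 = 96)
m = 34*I*sqrt(31) (m = sqrt(96 - 35932) = sqrt(-35836) = 34*I*sqrt(31) ≈ 189.3*I)
o = 101413/8388 (o = 7 - 42697/(-8388) = 7 - 42697*(-1)/8388 = 7 - 1*(-42697/8388) = 7 + 42697/8388 = 101413/8388 ≈ 12.090)
m/o = (34*I*sqrt(31))/(101413/8388) = (34*I*sqrt(31))*(8388/101413) = 285192*I*sqrt(31)/101413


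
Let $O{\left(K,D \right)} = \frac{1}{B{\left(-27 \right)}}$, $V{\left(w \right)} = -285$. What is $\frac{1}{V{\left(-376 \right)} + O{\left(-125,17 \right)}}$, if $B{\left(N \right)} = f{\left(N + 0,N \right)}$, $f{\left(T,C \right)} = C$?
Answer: $- \frac{27}{7696} \approx -0.0035083$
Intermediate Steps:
$B{\left(N \right)} = N$
$O{\left(K,D \right)} = - \frac{1}{27}$ ($O{\left(K,D \right)} = \frac{1}{-27} = - \frac{1}{27}$)
$\frac{1}{V{\left(-376 \right)} + O{\left(-125,17 \right)}} = \frac{1}{-285 - \frac{1}{27}} = \frac{1}{- \frac{7696}{27}} = - \frac{27}{7696}$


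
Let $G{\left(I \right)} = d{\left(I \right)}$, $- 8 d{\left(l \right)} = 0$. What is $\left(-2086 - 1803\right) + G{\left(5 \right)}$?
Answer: $-3889$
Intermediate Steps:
$d{\left(l \right)} = 0$ ($d{\left(l \right)} = \left(- \frac{1}{8}\right) 0 = 0$)
$G{\left(I \right)} = 0$
$\left(-2086 - 1803\right) + G{\left(5 \right)} = \left(-2086 - 1803\right) + 0 = -3889 + 0 = -3889$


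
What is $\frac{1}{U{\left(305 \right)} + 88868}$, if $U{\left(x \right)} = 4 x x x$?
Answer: $\frac{1}{113579368} \approx 8.8044 \cdot 10^{-9}$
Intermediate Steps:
$U{\left(x \right)} = 4 x^{3}$ ($U{\left(x \right)} = 4 x x^{2} = 4 x^{3}$)
$\frac{1}{U{\left(305 \right)} + 88868} = \frac{1}{4 \cdot 305^{3} + 88868} = \frac{1}{4 \cdot 28372625 + 88868} = \frac{1}{113490500 + 88868} = \frac{1}{113579368}$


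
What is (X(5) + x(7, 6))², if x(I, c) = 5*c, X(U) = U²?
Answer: 3025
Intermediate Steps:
(X(5) + x(7, 6))² = (5² + 5*6)² = (25 + 30)² = 55² = 3025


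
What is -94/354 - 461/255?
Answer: -10398/5015 ≈ -2.0734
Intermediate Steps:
-94/354 - 461/255 = -94*1/354 - 461*1/255 = -47/177 - 461/255 = -10398/5015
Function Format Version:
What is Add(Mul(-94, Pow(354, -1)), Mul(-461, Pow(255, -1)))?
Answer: Rational(-10398, 5015) ≈ -2.0734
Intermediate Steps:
Add(Mul(-94, Pow(354, -1)), Mul(-461, Pow(255, -1))) = Add(Mul(-94, Rational(1, 354)), Mul(-461, Rational(1, 255))) = Add(Rational(-47, 177), Rational(-461, 255)) = Rational(-10398, 5015)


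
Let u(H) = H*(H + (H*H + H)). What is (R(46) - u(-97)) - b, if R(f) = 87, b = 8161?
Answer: 885781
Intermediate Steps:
u(H) = H*(H² + 2*H) (u(H) = H*(H + (H² + H)) = H*(H + (H + H²)) = H*(H² + 2*H))
(R(46) - u(-97)) - b = (87 - (-97)²*(2 - 97)) - 1*8161 = (87 - 9409*(-95)) - 8161 = (87 - 1*(-893855)) - 8161 = (87 + 893855) - 8161 = 893942 - 8161 = 885781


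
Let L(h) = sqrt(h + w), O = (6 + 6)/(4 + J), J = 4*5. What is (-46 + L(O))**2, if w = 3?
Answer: (92 - sqrt(14))**2/4 ≈ 1947.4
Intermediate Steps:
J = 20
O = 1/2 (O = (6 + 6)/(4 + 20) = 12/24 = 12*(1/24) = 1/2 ≈ 0.50000)
L(h) = sqrt(3 + h) (L(h) = sqrt(h + 3) = sqrt(3 + h))
(-46 + L(O))**2 = (-46 + sqrt(3 + 1/2))**2 = (-46 + sqrt(7/2))**2 = (-46 + sqrt(14)/2)**2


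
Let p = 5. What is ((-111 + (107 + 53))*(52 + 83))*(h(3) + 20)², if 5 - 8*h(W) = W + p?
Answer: 163053135/64 ≈ 2.5477e+6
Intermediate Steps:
h(W) = -W/8 (h(W) = 5/8 - (W + 5)/8 = 5/8 - (5 + W)/8 = 5/8 + (-5/8 - W/8) = -W/8)
((-111 + (107 + 53))*(52 + 83))*(h(3) + 20)² = ((-111 + (107 + 53))*(52 + 83))*(-⅛*3 + 20)² = ((-111 + 160)*135)*(-3/8 + 20)² = (49*135)*(157/8)² = 6615*(24649/64) = 163053135/64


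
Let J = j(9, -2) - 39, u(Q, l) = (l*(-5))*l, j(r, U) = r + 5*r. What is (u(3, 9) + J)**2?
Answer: 152100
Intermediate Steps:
j(r, U) = 6*r
u(Q, l) = -5*l**2 (u(Q, l) = (-5*l)*l = -5*l**2)
J = 15 (J = 6*9 - 39 = 54 - 39 = 15)
(u(3, 9) + J)**2 = (-5*9**2 + 15)**2 = (-5*81 + 15)**2 = (-405 + 15)**2 = (-390)**2 = 152100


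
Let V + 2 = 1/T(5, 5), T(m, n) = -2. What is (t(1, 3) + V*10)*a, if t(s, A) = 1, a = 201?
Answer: -4824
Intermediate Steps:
V = -5/2 (V = -2 + 1/(-2) = -2 - ½ = -5/2 ≈ -2.5000)
(t(1, 3) + V*10)*a = (1 - 5/2*10)*201 = (1 - 25)*201 = -24*201 = -4824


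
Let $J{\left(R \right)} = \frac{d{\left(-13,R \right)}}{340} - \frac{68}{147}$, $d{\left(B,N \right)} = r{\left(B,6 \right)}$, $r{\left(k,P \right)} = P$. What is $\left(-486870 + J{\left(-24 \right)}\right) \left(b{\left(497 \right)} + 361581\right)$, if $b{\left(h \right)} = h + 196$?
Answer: $- \frac{734624797366801}{4165} \approx -1.7638 \cdot 10^{11}$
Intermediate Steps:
$b{\left(h \right)} = 196 + h$
$d{\left(B,N \right)} = 6$
$J{\left(R \right)} = - \frac{11119}{24990}$ ($J{\left(R \right)} = \frac{6}{340} - \frac{68}{147} = 6 \cdot \frac{1}{340} - \frac{68}{147} = \frac{3}{170} - \frac{68}{147} = - \frac{11119}{24990}$)
$\left(-486870 + J{\left(-24 \right)}\right) \left(b{\left(497 \right)} + 361581\right) = \left(-486870 - \frac{11119}{24990}\right) \left(\left(196 + 497\right) + 361581\right) = - \frac{12166892419 \left(693 + 361581\right)}{24990} = \left(- \frac{12166892419}{24990}\right) 362274 = - \frac{734624797366801}{4165}$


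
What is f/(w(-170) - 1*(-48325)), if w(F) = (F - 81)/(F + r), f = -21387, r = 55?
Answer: -819835/1852542 ≈ -0.44255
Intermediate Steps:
w(F) = (-81 + F)/(55 + F) (w(F) = (F - 81)/(F + 55) = (-81 + F)/(55 + F))
f/(w(-170) - 1*(-48325)) = -21387/((-81 - 170)/(55 - 170) - 1*(-48325)) = -21387/(-251/(-115) + 48325) = -21387/(-1/115*(-251) + 48325) = -21387/(251/115 + 48325) = -21387/5557626/115 = -21387*115/5557626 = -819835/1852542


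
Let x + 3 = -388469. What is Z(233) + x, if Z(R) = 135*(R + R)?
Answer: -325562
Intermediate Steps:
Z(R) = 270*R (Z(R) = 135*(2*R) = 270*R)
x = -388472 (x = -3 - 388469 = -388472)
Z(233) + x = 270*233 - 388472 = 62910 - 388472 = -325562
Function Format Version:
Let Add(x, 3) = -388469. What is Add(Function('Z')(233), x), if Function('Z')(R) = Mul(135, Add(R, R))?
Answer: -325562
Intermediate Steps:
Function('Z')(R) = Mul(270, R) (Function('Z')(R) = Mul(135, Mul(2, R)) = Mul(270, R))
x = -388472 (x = Add(-3, -388469) = -388472)
Add(Function('Z')(233), x) = Add(Mul(270, 233), -388472) = Add(62910, -388472) = -325562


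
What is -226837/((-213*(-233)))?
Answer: -226837/49629 ≈ -4.5707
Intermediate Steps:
-226837/((-213*(-233))) = -226837/49629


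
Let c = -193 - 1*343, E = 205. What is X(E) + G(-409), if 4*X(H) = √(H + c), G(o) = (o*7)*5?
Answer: -14315 + I*√331/4 ≈ -14315.0 + 4.5484*I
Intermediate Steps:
c = -536 (c = -193 - 343 = -536)
G(o) = 35*o (G(o) = (7*o)*5 = 35*o)
X(H) = √(-536 + H)/4 (X(H) = √(H - 536)/4 = √(-536 + H)/4)
X(E) + G(-409) = √(-536 + 205)/4 + 35*(-409) = √(-331)/4 - 14315 = (I*√331)/4 - 14315 = I*√331/4 - 14315 = -14315 + I*√331/4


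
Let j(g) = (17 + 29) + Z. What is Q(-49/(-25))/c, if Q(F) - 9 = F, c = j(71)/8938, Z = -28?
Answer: 1224506/225 ≈ 5442.3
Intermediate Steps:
j(g) = 18 (j(g) = (17 + 29) - 28 = 46 - 28 = 18)
c = 9/4469 (c = 18/8938 = 18*(1/8938) = 9/4469 ≈ 0.0020139)
Q(F) = 9 + F
Q(-49/(-25))/c = (9 - 49/(-25))/(9/4469) = (9 - 49*(-1/25))*(4469/9) = (9 + 49/25)*(4469/9) = (274/25)*(4469/9) = 1224506/225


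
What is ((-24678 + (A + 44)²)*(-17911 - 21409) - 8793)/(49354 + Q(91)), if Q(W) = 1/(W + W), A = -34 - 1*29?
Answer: 174016687754/8982429 ≈ 19373.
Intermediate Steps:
A = -63 (A = -34 - 29 = -63)
Q(W) = 1/(2*W)
((-24678 + (A + 44)²)*(-17911 - 21409) - 8793)/(49354 + Q(91)) = ((-24678 + (-63 + 44)²)*(-17911 - 21409) - 8793)/(49354 + (½)/91) = ((-24678 + (-19)²)*(-39320) - 8793)/(49354 + (½)*(1/91)) = ((-24678 + 361)*(-39320) - 8793)/(49354 + 1/182) = (-24317*(-39320) - 8793)/(8982429/182) = (956144440 - 8793)*(182/8982429) = 956135647*(182/8982429) = 174016687754/8982429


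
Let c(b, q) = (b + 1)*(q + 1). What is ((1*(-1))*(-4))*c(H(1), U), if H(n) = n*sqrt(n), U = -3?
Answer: -16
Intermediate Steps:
H(n) = n**(3/2)
c(b, q) = (1 + b)*(1 + q)
((1*(-1))*(-4))*c(H(1), U) = ((1*(-1))*(-4))*(1 + 1**(3/2) - 3 + 1**(3/2)*(-3)) = (-1*(-4))*(1 + 1 - 3 + 1*(-3)) = 4*(1 + 1 - 3 - 3) = 4*(-4) = -16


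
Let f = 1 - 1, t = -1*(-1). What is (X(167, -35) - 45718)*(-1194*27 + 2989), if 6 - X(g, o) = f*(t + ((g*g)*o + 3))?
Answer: 1337030288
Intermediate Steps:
t = 1
f = 0
X(g, o) = 6 (X(g, o) = 6 - 0*(1 + ((g*g)*o + 3)) = 6 - 0*(1 + (g**2*o + 3)) = 6 - 0*(1 + (o*g**2 + 3)) = 6 - 0*(1 + (3 + o*g**2)) = 6 - 0*(4 + o*g**2) = 6 - 1*0 = 6 + 0 = 6)
(X(167, -35) - 45718)*(-1194*27 + 2989) = (6 - 45718)*(-1194*27 + 2989) = -45712*(-32238 + 2989) = -45712*(-29249) = 1337030288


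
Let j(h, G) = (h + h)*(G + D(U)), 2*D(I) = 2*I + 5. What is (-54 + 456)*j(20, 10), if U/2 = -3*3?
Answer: -88440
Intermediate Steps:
U = -18 (U = 2*(-3*3) = 2*(-9) = -18)
D(I) = 5/2 + I (D(I) = (2*I + 5)/2 = (5 + 2*I)/2 = 5/2 + I)
j(h, G) = 2*h*(-31/2 + G) (j(h, G) = (h + h)*(G + (5/2 - 18)) = (2*h)*(G - 31/2) = (2*h)*(-31/2 + G) = 2*h*(-31/2 + G))
(-54 + 456)*j(20, 10) = (-54 + 456)*(20*(-31 + 2*10)) = 402*(20*(-31 + 20)) = 402*(20*(-11)) = 402*(-220) = -88440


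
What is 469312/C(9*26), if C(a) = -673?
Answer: -469312/673 ≈ -697.34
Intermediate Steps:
469312/C(9*26) = 469312/(-673) = 469312*(-1/673) = -469312/673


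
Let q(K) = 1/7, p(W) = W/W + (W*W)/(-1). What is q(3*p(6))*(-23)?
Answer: -23/7 ≈ -3.2857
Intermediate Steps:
p(W) = 1 - W**2 (p(W) = 1 + W**2*(-1) = 1 - W**2)
q(K) = 1/7
q(3*p(6))*(-23) = (1/7)*(-23) = -23/7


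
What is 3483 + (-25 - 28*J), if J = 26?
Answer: 2730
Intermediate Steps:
3483 + (-25 - 28*J) = 3483 + (-25 - 28*26) = 3483 + (-25 - 728) = 3483 - 753 = 2730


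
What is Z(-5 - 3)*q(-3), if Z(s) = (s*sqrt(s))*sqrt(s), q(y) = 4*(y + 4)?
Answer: 256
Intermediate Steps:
q(y) = 16 + 4*y (q(y) = 4*(4 + y) = 16 + 4*y)
Z(s) = s**2 (Z(s) = s**(3/2)*sqrt(s) = s**2)
Z(-5 - 3)*q(-3) = (-5 - 3)**2*(16 + 4*(-3)) = (-8)**2*(16 - 12) = 64*4 = 256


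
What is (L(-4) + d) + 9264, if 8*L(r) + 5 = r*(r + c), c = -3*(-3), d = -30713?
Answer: -171617/8 ≈ -21452.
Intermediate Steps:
c = 9
L(r) = -5/8 + r*(9 + r)/8 (L(r) = -5/8 + (r*(r + 9))/8 = -5/8 + (r*(9 + r))/8 = -5/8 + r*(9 + r)/8)
(L(-4) + d) + 9264 = ((-5/8 + (⅛)*(-4)² + (9/8)*(-4)) - 30713) + 9264 = ((-5/8 + (⅛)*16 - 9/2) - 30713) + 9264 = ((-5/8 + 2 - 9/2) - 30713) + 9264 = (-25/8 - 30713) + 9264 = -245729/8 + 9264 = -171617/8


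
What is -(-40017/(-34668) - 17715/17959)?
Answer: -34840561/207534204 ≈ -0.16788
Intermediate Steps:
-(-40017/(-34668) - 17715/17959) = -(-40017*(-1/34668) - 17715*1/17959) = -(13339/11556 - 17715/17959) = -1*34840561/207534204 = -34840561/207534204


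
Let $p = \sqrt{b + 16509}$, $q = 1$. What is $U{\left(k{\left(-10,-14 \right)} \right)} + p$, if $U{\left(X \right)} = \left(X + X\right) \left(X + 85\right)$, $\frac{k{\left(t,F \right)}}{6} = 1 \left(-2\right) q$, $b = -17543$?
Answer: $-1752 + i \sqrt{1034} \approx -1752.0 + 32.156 i$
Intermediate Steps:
$k{\left(t,F \right)} = -12$ ($k{\left(t,F \right)} = 6 \cdot 1 \left(-2\right) 1 = 6 \left(\left(-2\right) 1\right) = 6 \left(-2\right) = -12$)
$p = i \sqrt{1034}$ ($p = \sqrt{-17543 + 16509} = \sqrt{-1034} = i \sqrt{1034} \approx 32.156 i$)
$U{\left(X \right)} = 2 X \left(85 + X\right)$
$U{\left(k{\left(-10,-14 \right)} \right)} + p = 2 \left(-12\right) \left(85 - 12\right) + i \sqrt{1034} = 2 \left(-12\right) 73 + i \sqrt{1034} = -1752 + i \sqrt{1034}$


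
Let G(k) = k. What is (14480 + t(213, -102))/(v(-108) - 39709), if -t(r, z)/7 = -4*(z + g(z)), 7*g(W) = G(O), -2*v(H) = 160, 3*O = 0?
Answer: -11624/39789 ≈ -0.29214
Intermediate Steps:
O = 0 (O = (1/3)*0 = 0)
v(H) = -80 (v(H) = -1/2*160 = -80)
g(W) = 0 (g(W) = (1/7)*0 = 0)
t(r, z) = 28*z (t(r, z) = -(-28)*(z + 0) = -(-28)*z = 28*z)
(14480 + t(213, -102))/(v(-108) - 39709) = (14480 + 28*(-102))/(-80 - 39709) = (14480 - 2856)/(-39789) = 11624*(-1/39789) = -11624/39789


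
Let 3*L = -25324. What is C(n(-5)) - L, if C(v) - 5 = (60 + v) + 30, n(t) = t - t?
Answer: 25609/3 ≈ 8536.3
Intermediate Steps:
n(t) = 0
C(v) = 95 + v (C(v) = 5 + ((60 + v) + 30) = 5 + (90 + v) = 95 + v)
L = -25324/3 (L = (⅓)*(-25324) = -25324/3 ≈ -8441.3)
C(n(-5)) - L = (95 + 0) - 1*(-25324/3) = 95 + 25324/3 = 25609/3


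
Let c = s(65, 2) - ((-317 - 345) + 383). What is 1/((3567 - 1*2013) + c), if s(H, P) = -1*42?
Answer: 1/1791 ≈ 0.00055835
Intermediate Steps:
s(H, P) = -42
c = 237 (c = -42 - ((-317 - 345) + 383) = -42 - (-662 + 383) = -42 - 1*(-279) = -42 + 279 = 237)
1/((3567 - 1*2013) + c) = 1/((3567 - 1*2013) + 237) = 1/((3567 - 2013) + 237) = 1/(1554 + 237) = 1/1791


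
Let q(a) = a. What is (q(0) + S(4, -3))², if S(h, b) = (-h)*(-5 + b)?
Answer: 1024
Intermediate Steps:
S(h, b) = -h*(-5 + b)
(q(0) + S(4, -3))² = (0 + 4*(5 - 1*(-3)))² = (0 + 4*(5 + 3))² = (0 + 4*8)² = (0 + 32)² = 32² = 1024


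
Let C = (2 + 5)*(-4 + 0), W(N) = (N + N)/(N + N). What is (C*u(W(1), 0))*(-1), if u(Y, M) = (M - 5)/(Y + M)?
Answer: -140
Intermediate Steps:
W(N) = 1 (W(N) = (2*N)/((2*N)) = (2*N)*(1/(2*N)) = 1)
u(Y, M) = (-5 + M)/(M + Y)
C = -28 (C = 7*(-4) = -28)
(C*u(W(1), 0))*(-1) = -28*(-5 + 0)/(0 + 1)*(-1) = -28*(-5)/1*(-1) = -28*(-5)*(-1) = 140*(-1) = -140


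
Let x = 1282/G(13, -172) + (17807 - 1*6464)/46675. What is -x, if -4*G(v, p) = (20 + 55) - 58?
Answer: 239156569/793475 ≈ 301.40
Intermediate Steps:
G(v, p) = -17/4 (G(v, p) = -((20 + 55) - 58)/4 = -(75 - 58)/4 = -¼*17 = -17/4)
x = -239156569/793475 (x = 1282/(-17/4) + (17807 - 1*6464)/46675 = 1282*(-4/17) + (17807 - 6464)*(1/46675) = -5128/17 + 11343*(1/46675) = -5128/17 + 11343/46675 = -239156569/793475 ≈ -301.40)
-x = -1*(-239156569/793475) = 239156569/793475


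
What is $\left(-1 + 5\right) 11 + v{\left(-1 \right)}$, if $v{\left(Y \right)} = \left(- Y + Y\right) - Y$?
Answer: $45$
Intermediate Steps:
$v{\left(Y \right)} = - Y$ ($v{\left(Y \right)} = 0 - Y = - Y$)
$\left(-1 + 5\right) 11 + v{\left(-1 \right)} = \left(-1 + 5\right) 11 - -1 = 4 \cdot 11 + 1 = 44 + 1 = 45$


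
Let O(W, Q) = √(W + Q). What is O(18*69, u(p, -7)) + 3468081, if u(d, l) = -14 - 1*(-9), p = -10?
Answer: 3468081 + √1237 ≈ 3.4681e+6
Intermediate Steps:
u(d, l) = -5 (u(d, l) = -14 + 9 = -5)
O(W, Q) = √(Q + W)
O(18*69, u(p, -7)) + 3468081 = √(-5 + 18*69) + 3468081 = √(-5 + 1242) + 3468081 = √1237 + 3468081 = 3468081 + √1237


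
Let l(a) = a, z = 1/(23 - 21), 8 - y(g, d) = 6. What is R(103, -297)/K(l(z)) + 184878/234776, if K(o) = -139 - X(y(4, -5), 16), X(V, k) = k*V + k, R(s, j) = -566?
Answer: 83727701/21951556 ≈ 3.8142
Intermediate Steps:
y(g, d) = 2 (y(g, d) = 8 - 1*6 = 8 - 6 = 2)
z = 1/2 ≈ 0.50000
X(V, k) = k + V*k (X(V, k) = V*k + k = k + V*k)
K(o) = -187 (K(o) = -139 - 16*(1 + 2) = -139 - 16*3 = -139 - 1*48 = -139 - 48 = -187)
R(103, -297)/K(l(z)) + 184878/234776 = -566/(-187) + 184878/234776 = -566*(-1/187) + 184878*(1/234776) = 566/187 + 92439/117388 = 83727701/21951556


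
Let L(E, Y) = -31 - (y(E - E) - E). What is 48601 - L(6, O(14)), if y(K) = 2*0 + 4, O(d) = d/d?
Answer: 48630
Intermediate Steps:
O(d) = 1
y(K) = 4 (y(K) = 0 + 4 = 4)
L(E, Y) = -35 + E (L(E, Y) = -31 - (4 - E) = -31 + (-4 + E) = -35 + E)
48601 - L(6, O(14)) = 48601 - (-35 + 6) = 48601 - 1*(-29) = 48601 + 29 = 48630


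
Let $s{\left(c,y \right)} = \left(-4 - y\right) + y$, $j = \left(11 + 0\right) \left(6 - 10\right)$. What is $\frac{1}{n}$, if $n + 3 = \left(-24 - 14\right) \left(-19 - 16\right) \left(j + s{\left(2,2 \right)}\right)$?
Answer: $- \frac{1}{63843} \approx -1.5663 \cdot 10^{-5}$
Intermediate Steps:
$j = -44$ ($j = 11 \left(-4\right) = -44$)
$s{\left(c,y \right)} = -4$
$n = -63843$ ($n = -3 + \left(-24 - 14\right) \left(-19 - 16\right) \left(-44 - 4\right) = -3 + \left(-38\right) \left(-35\right) \left(-48\right) = -3 + 1330 \left(-48\right) = -3 - 63840 = -63843$)
$\frac{1}{n} = \frac{1}{-63843} = - \frac{1}{63843}$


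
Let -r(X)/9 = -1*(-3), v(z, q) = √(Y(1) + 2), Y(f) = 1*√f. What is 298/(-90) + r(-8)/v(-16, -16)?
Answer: -149/45 - 9*√3 ≈ -18.900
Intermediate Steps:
Y(f) = √f
v(z, q) = √3 (v(z, q) = √(√1 + 2) = √(1 + 2) = √3)
r(X) = -27 (r(X) = -(-9)*(-3) = -9*3 = -27)
298/(-90) + r(-8)/v(-16, -16) = 298/(-90) - 27*√3/3 = 298*(-1/90) - 9*√3 = -149/45 - 9*√3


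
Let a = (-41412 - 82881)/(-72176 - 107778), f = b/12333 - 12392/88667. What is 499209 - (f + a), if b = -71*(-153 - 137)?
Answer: 98236464820102290047/196785117594894 ≈ 4.9921e+5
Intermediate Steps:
b = 20590 (b = -71*(-290) = 20590)
f = 1672822994/1093530111 (f = 20590/12333 - 12392/88667 = 1672822994/1093530111 ≈ 1.5297)
a = 124293/179954 (a = -124293/(-179954) = -124293*(-1/179954) = 124293/179954 ≈ 0.69069)
499209 - (f + a) = 499209 - (1672822994/1093530111 + 124293/179954) = 499209 - 1*436949327148799/196785117594894 = 499209 - 436949327148799/196785117594894 = 98236464820102290047/196785117594894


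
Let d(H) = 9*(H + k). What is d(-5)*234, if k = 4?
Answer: -2106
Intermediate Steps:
d(H) = 36 + 9*H (d(H) = 9*(H + 4) = 9*(4 + H) = 36 + 9*H)
d(-5)*234 = (36 + 9*(-5))*234 = (36 - 45)*234 = -9*234 = -2106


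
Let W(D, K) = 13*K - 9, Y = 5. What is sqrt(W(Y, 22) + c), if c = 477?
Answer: sqrt(754) ≈ 27.459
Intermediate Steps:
W(D, K) = -9 + 13*K
sqrt(W(Y, 22) + c) = sqrt((-9 + 13*22) + 477) = sqrt((-9 + 286) + 477) = sqrt(277 + 477) = sqrt(754)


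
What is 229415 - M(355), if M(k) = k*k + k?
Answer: 103035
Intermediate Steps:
M(k) = k + k**2 (M(k) = k**2 + k = k + k**2)
229415 - M(355) = 229415 - 355*(1 + 355) = 229415 - 355*356 = 229415 - 1*126380 = 229415 - 126380 = 103035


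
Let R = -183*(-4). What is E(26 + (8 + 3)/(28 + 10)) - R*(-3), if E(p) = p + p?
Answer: 42723/19 ≈ 2248.6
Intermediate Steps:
E(p) = 2*p
R = 732
E(26 + (8 + 3)/(28 + 10)) - R*(-3) = 2*(26 + (8 + 3)/(28 + 10)) - 732*(-3) = 2*(26 + 11/38) - 1*(-2196) = 2*(26 + 11*(1/38)) + 2196 = 2*(26 + 11/38) + 2196 = 2*(999/38) + 2196 = 999/19 + 2196 = 42723/19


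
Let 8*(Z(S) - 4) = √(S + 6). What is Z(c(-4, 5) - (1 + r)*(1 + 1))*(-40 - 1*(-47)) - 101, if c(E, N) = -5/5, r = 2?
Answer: -73 + 7*I/8 ≈ -73.0 + 0.875*I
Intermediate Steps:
c(E, N) = -1 (c(E, N) = -5*⅕ = -1)
Z(S) = 4 + √(6 + S)/8 (Z(S) = 4 + √(S + 6)/8 = 4 + √(6 + S)/8)
Z(c(-4, 5) - (1 + r)*(1 + 1))*(-40 - 1*(-47)) - 101 = (4 + √(6 + (-1 - (1 + 2)*(1 + 1)))/8)*(-40 - 1*(-47)) - 101 = (4 + √(6 + (-1 - 3*2))/8)*(-40 + 47) - 101 = (4 + √(6 + (-1 - 1*6))/8)*7 - 101 = (4 + √(6 + (-1 - 6))/8)*7 - 101 = (4 + √(6 - 7)/8)*7 - 101 = (4 + √(-1)/8)*7 - 101 = (4 + I/8)*7 - 101 = (28 + 7*I/8) - 101 = -73 + 7*I/8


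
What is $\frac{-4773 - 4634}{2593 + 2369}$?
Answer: $- \frac{9407}{4962} \approx -1.8958$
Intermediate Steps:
$\frac{-4773 - 4634}{2593 + 2369} = - \frac{9407}{4962}$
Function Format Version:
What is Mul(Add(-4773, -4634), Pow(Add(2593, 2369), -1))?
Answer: Rational(-9407, 4962) ≈ -1.8958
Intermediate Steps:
Mul(Add(-4773, -4634), Pow(Add(2593, 2369), -1)) = Mul(-9407, Pow(4962, -1)) = Mul(-9407, Rational(1, 4962)) = Rational(-9407, 4962)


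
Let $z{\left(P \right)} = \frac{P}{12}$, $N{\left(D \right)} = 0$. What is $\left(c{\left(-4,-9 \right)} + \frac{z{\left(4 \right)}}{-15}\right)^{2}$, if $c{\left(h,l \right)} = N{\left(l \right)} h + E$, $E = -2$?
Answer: $\frac{8281}{2025} \approx 4.0894$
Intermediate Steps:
$z{\left(P \right)} = \frac{P}{12}$ ($z{\left(P \right)} = P \frac{1}{12} = \frac{P}{12}$)
$c{\left(h,l \right)} = -2$ ($c{\left(h,l \right)} = 0 h - 2 = 0 - 2 = -2$)
$\left(c{\left(-4,-9 \right)} + \frac{z{\left(4 \right)}}{-15}\right)^{2} = \left(-2 + \frac{\frac{1}{12} \cdot 4}{-15}\right)^{2} = \left(-2 + \frac{1}{3} \left(- \frac{1}{15}\right)\right)^{2} = \left(-2 - \frac{1}{45}\right)^{2} = \left(- \frac{91}{45}\right)^{2} = \frac{8281}{2025}$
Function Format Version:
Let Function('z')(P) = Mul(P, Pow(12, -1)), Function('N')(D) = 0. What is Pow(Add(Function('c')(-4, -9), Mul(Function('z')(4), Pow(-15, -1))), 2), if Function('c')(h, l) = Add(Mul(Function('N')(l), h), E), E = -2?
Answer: Rational(8281, 2025) ≈ 4.0894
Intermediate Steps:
Function('z')(P) = Mul(Rational(1, 12), P) (Function('z')(P) = Mul(P, Rational(1, 12)) = Mul(Rational(1, 12), P))
Function('c')(h, l) = -2 (Function('c')(h, l) = Add(Mul(0, h), -2) = Add(0, -2) = -2)
Pow(Add(Function('c')(-4, -9), Mul(Function('z')(4), Pow(-15, -1))), 2) = Pow(Add(-2, Mul(Mul(Rational(1, 12), 4), Pow(-15, -1))), 2) = Pow(Add(-2, Mul(Rational(1, 3), Rational(-1, 15))), 2) = Pow(Add(-2, Rational(-1, 45)), 2) = Pow(Rational(-91, 45), 2) = Rational(8281, 2025)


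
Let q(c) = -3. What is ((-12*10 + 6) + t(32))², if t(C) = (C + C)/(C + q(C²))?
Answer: 10510564/841 ≈ 12498.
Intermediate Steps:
t(C) = 2*C/(-3 + C) (t(C) = (C + C)/(C - 3) = (2*C)/(-3 + C) = 2*C/(-3 + C))
((-12*10 + 6) + t(32))² = ((-12*10 + 6) + 2*32/(-3 + 32))² = ((-120 + 6) + 2*32/29)² = (-114 + 2*32*(1/29))² = (-114 + 64/29)² = (-3242/29)² = 10510564/841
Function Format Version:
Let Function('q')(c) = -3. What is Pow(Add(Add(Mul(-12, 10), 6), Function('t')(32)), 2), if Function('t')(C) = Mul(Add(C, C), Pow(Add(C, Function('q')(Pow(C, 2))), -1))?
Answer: Rational(10510564, 841) ≈ 12498.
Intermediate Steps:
Function('t')(C) = Mul(2, C, Pow(Add(-3, C), -1)) (Function('t')(C) = Mul(Add(C, C), Pow(Add(C, -3), -1)) = Mul(Mul(2, C), Pow(Add(-3, C), -1)) = Mul(2, C, Pow(Add(-3, C), -1)))
Pow(Add(Add(Mul(-12, 10), 6), Function('t')(32)), 2) = Pow(Add(Add(Mul(-12, 10), 6), Mul(2, 32, Pow(Add(-3, 32), -1))), 2) = Pow(Add(Add(-120, 6), Mul(2, 32, Pow(29, -1))), 2) = Pow(Add(-114, Mul(2, 32, Rational(1, 29))), 2) = Pow(Add(-114, Rational(64, 29)), 2) = Pow(Rational(-3242, 29), 2) = Rational(10510564, 841)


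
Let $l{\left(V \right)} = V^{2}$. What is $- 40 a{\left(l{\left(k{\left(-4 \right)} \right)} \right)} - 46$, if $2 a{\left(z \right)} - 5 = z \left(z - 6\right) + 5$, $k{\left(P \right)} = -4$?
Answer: $-3446$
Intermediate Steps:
$a{\left(z \right)} = 5 + \frac{z \left(-6 + z\right)}{2}$ ($a{\left(z \right)} = \frac{5}{2} + \frac{z \left(z - 6\right) + 5}{2} = \frac{5}{2} + \frac{z \left(-6 + z\right) + 5}{2} = \frac{5}{2} + \frac{5 + z \left(-6 + z\right)}{2} = \frac{5}{2} + \left(\frac{5}{2} + \frac{z \left(-6 + z\right)}{2}\right) = 5 + \frac{z \left(-6 + z\right)}{2}$)
$- 40 a{\left(l{\left(k{\left(-4 \right)} \right)} \right)} - 46 = - 40 \left(5 + \frac{\left(\left(-4\right)^{2}\right)^{2}}{2} - 3 \left(-4\right)^{2}\right) - 46 = - 40 \left(5 + \frac{16^{2}}{2} - 48\right) - 46 = - 40 \left(5 + \frac{1}{2} \cdot 256 - 48\right) - 46 = - 40 \left(5 + 128 - 48\right) - 46 = \left(-40\right) 85 - 46 = -3400 - 46 = -3446$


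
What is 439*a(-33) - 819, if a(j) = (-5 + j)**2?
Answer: 633097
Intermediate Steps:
439*a(-33) - 819 = 439*(-5 - 33)**2 - 819 = 439*(-38)**2 - 819 = 439*1444 - 819 = 633916 - 819 = 633097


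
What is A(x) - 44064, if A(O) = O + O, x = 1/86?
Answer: -1894751/43 ≈ -44064.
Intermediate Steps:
x = 1/86 ≈ 0.011628
A(O) = 2*O
A(x) - 44064 = 2*(1/86) - 44064 = 1/43 - 44064 = -1894751/43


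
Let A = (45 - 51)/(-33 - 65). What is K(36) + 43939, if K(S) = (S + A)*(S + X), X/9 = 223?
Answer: 5762992/49 ≈ 1.1761e+5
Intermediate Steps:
X = 2007 (X = 9*223 = 2007)
A = 3/49 (A = -6/(-98) = -6*(-1/98) = 3/49 ≈ 0.061224)
K(S) = (2007 + S)*(3/49 + S) (K(S) = (S + 3/49)*(S + 2007) = (3/49 + S)*(2007 + S) = (2007 + S)*(3/49 + S))
K(36) + 43939 = (6021/49 + 36² + (98346/49)*36) + 43939 = (6021/49 + 1296 + 3540456/49) + 43939 = 3609981/49 + 43939 = 5762992/49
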